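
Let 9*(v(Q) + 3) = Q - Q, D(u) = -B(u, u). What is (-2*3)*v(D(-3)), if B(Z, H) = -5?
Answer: 18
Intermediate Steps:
D(u) = 5 (D(u) = -1*(-5) = 5)
v(Q) = -3 (v(Q) = -3 + (Q - Q)/9 = -3 + (⅑)*0 = -3 + 0 = -3)
(-2*3)*v(D(-3)) = -2*3*(-3) = -6*(-3) = 18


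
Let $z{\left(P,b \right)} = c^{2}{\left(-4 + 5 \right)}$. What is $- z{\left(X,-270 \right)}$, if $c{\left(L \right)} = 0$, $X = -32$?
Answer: $0$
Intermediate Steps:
$z{\left(P,b \right)} = 0$ ($z{\left(P,b \right)} = 0^{2} = 0$)
$- z{\left(X,-270 \right)} = \left(-1\right) 0 = 0$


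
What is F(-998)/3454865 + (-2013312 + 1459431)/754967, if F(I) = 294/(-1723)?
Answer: -3297105593635293/4494116518055965 ≈ -0.73365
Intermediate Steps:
F(I) = -294/1723 (F(I) = 294*(-1/1723) = -294/1723)
F(-998)/3454865 + (-2013312 + 1459431)/754967 = -294/1723/3454865 + (-2013312 + 1459431)/754967 = -294/1723*1/3454865 - 553881*1/754967 = -294/5952732395 - 553881/754967 = -3297105593635293/4494116518055965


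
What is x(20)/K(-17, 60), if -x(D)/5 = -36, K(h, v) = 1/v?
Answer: 10800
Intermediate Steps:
x(D) = 180 (x(D) = -5*(-36) = 180)
x(20)/K(-17, 60) = 180/(1/60) = 180*60 = 10800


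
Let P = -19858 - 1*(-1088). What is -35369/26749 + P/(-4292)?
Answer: 175137491/57403354 ≈ 3.0510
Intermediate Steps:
P = -18770 (P = -19858 + 1088 = -18770)
-35369/26749 + P/(-4292) = -35369/26749 - 18770/(-4292) = -35369*1/26749 - 18770*(-1/4292) = -35369/26749 + 9385/2146 = 175137491/57403354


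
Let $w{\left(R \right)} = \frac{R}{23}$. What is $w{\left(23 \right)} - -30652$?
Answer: $30653$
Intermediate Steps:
$w{\left(R \right)} = \frac{R}{23}$ ($w{\left(R \right)} = R \frac{1}{23} = \frac{R}{23}$)
$w{\left(23 \right)} - -30652 = \frac{1}{23} \cdot 23 - -30652 = 1 + 30652 = 30653$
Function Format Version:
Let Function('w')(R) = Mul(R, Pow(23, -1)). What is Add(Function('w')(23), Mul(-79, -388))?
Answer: 30653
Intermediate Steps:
Function('w')(R) = Mul(Rational(1, 23), R) (Function('w')(R) = Mul(R, Rational(1, 23)) = Mul(Rational(1, 23), R))
Add(Function('w')(23), Mul(-79, -388)) = Add(Mul(Rational(1, 23), 23), Mul(-79, -388)) = Add(1, 30652) = 30653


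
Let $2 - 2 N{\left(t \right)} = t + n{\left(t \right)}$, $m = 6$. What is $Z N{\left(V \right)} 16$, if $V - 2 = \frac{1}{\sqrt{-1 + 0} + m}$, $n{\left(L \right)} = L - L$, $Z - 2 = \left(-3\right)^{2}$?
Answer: $- \frac{528}{37} + \frac{88 i}{37} \approx -14.27 + 2.3784 i$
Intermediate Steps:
$Z = 11$ ($Z = 2 + \left(-3\right)^{2} = 2 + 9 = 11$)
$n{\left(L \right)} = 0$
$V = 2 + \frac{6 - i}{37}$ ($V = 2 + \frac{1}{\sqrt{-1 + 0} + 6} = 2 + \frac{1}{\sqrt{-1} + 6} = 2 + \frac{1}{i + 6} = 2 + \frac{1}{6 + i} = 2 + \frac{6 - i}{37} \approx 2.1622 - 0.027027 i$)
$N{\left(t \right)} = 1 - \frac{t}{2}$ ($N{\left(t \right)} = 1 - \frac{t + 0}{2} = 1 - \frac{t}{2}$)
$Z N{\left(V \right)} 16 = 11 \left(1 - \frac{\frac{80}{37} - \frac{i}{37}}{2}\right) 16 = 11 \left(1 - \left(\frac{40}{37} - \frac{i}{74}\right)\right) 16 = 11 \left(- \frac{3}{37} + \frac{i}{74}\right) 16 = \left(- \frac{33}{37} + \frac{11 i}{74}\right) 16 = - \frac{528}{37} + \frac{88 i}{37}$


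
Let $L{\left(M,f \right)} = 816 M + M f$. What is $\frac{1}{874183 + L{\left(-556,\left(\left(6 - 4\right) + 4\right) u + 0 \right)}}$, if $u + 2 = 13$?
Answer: $\frac{1}{383791} \approx 2.6056 \cdot 10^{-6}$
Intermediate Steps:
$u = 11$ ($u = -2 + 13 = 11$)
$\frac{1}{874183 + L{\left(-556,\left(\left(6 - 4\right) + 4\right) u + 0 \right)}} = \frac{1}{874183 - 556 \left(816 + \left(\left(\left(6 - 4\right) + 4\right) 11 + 0\right)\right)} = \frac{1}{874183 - 556 \left(816 + \left(\left(2 + 4\right) 11 + 0\right)\right)} = \frac{1}{874183 - 556 \left(816 + \left(6 \cdot 11 + 0\right)\right)} = \frac{1}{874183 - 556 \left(816 + \left(66 + 0\right)\right)} = \frac{1}{874183 - 556 \left(816 + 66\right)} = \frac{1}{874183 - 490392} = \frac{1}{383791}$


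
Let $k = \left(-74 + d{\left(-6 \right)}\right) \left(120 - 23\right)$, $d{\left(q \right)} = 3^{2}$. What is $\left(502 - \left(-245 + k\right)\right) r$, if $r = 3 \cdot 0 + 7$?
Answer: $49364$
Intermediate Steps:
$r = 7$ ($r = 0 + 7 = 7$)
$d{\left(q \right)} = 9$
$k = -6305$ ($k = \left(-74 + 9\right) \left(120 - 23\right) = \left(-65\right) 97 = -6305$)
$\left(502 - \left(-245 + k\right)\right) r = \left(502 + \left(245 - -6305\right)\right) 7 = \left(502 + \left(245 + 6305\right)\right) 7 = \left(502 + 6550\right) 7 = 7052 \cdot 7 = 49364$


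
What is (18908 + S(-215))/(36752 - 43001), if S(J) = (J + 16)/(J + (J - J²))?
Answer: -882152939/291547095 ≈ -3.0258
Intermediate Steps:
S(J) = (16 + J)/(-J² + 2*J)
(18908 + S(-215))/(36752 - 43001) = (18908 + (-16 - 1*(-215))/((-215)*(-2 - 215)))/(36752 - 43001) = (18908 - 1/215*(-16 + 215)/(-217))/(-6249) = (18908 - 1/215*(-1/217)*199)*(-1/6249) = (18908 + 199/46655)*(-1/6249) = (882152939/46655)*(-1/6249) = -882152939/291547095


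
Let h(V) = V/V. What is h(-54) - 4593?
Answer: -4592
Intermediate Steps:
h(V) = 1
h(-54) - 4593 = 1 - 4593 = -4592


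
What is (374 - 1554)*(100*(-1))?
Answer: 118000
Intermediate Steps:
(374 - 1554)*(100*(-1)) = -1180*(-100) = 118000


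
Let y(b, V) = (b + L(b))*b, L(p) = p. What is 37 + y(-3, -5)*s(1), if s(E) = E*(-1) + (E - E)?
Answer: 19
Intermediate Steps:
s(E) = -E (s(E) = -E + 0 = -E)
y(b, V) = 2*b**2 (y(b, V) = (b + b)*b = (2*b)*b = 2*b**2)
37 + y(-3, -5)*s(1) = 37 + (2*(-3)**2)*(-1*1) = 37 + (2*9)*(-1) = 37 + 18*(-1) = 37 - 18 = 19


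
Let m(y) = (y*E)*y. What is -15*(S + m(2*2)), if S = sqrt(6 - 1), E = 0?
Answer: -15*sqrt(5) ≈ -33.541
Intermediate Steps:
m(y) = 0 (m(y) = (y*0)*y = 0*y = 0)
S = sqrt(5) ≈ 2.2361
-15*(S + m(2*2)) = -15*(sqrt(5) + 0) = -15*sqrt(5)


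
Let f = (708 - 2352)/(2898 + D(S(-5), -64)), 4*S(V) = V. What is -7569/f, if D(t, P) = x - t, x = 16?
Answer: 29420703/2192 ≈ 13422.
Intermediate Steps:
S(V) = V/4
D(t, P) = 16 - t
f = -2192/3887 (f = (708 - 2352)/(2898 + (16 - (-5)/4)) = -1644/(2898 + (16 - 1*(-5/4))) = -1644/(2898 + (16 + 5/4)) = -1644/(2898 + 69/4) = -1644/11661/4 = -1644*4/11661 = -2192/3887 ≈ -0.56393)
-7569/f = -7569/(-2192/3887) = -7569*(-3887/2192) = 29420703/2192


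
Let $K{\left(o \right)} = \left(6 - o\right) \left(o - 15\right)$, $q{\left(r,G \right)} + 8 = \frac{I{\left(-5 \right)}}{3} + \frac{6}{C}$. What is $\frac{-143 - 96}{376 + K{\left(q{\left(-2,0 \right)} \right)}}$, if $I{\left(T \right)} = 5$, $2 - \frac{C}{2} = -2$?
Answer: $- \frac{34416}{19811} \approx -1.7372$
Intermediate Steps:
$C = 8$ ($C = 4 - -4 = 4 + 4 = 8$)
$q{\left(r,G \right)} = - \frac{67}{12}$ ($q{\left(r,G \right)} = -8 + \left(\frac{5}{3} + \frac{6}{8}\right) = -8 + \left(5 \cdot \frac{1}{3} + 6 \cdot \frac{1}{8}\right) = -8 + \left(\frac{5}{3} + \frac{3}{4}\right) = -8 + \frac{29}{12} = - \frac{67}{12}$)
$K{\left(o \right)} = \left(-15 + o\right) \left(6 - o\right)$ ($K{\left(o \right)} = \left(6 - o\right) \left(-15 + o\right) = \left(-15 + o\right) \left(6 - o\right)$)
$\frac{-143 - 96}{376 + K{\left(q{\left(-2,0 \right)} \right)}} = \frac{-143 - 96}{376 - \frac{34333}{144}} = - \frac{239}{376 - \frac{34333}{144}} = - \frac{239}{\frac{19811}{144}} = \left(-239\right) \frac{144}{19811} = - \frac{34416}{19811}$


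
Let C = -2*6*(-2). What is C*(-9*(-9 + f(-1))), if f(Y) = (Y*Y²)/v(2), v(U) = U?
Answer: 2052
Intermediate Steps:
f(Y) = Y³/2 (f(Y) = (Y*Y²)/2 = Y³*(½) = Y³/2)
C = 24 (C = -12*(-2) = 24)
C*(-9*(-9 + f(-1))) = 24*(-9*(-9 + (½)*(-1)³)) = 24*(-9*(-9 + (½)*(-1))) = 24*(-9*(-9 - ½)) = 24*(-9*(-19/2)) = 24*(171/2) = 2052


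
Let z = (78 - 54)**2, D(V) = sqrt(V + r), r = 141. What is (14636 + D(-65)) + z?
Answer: 15212 + 2*sqrt(19) ≈ 15221.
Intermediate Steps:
D(V) = sqrt(141 + V) (D(V) = sqrt(V + 141) = sqrt(141 + V))
z = 576 (z = 24**2 = 576)
(14636 + D(-65)) + z = (14636 + sqrt(141 - 65)) + 576 = (14636 + sqrt(76)) + 576 = (14636 + 2*sqrt(19)) + 576 = 15212 + 2*sqrt(19)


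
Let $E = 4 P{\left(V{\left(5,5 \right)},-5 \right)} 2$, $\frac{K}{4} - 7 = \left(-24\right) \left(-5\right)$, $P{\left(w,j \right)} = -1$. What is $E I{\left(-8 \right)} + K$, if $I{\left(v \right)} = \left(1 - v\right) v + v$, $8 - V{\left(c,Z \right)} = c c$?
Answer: $1148$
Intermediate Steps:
$V{\left(c,Z \right)} = 8 - c^{2}$ ($V{\left(c,Z \right)} = 8 - c c = 8 - c^{2}$)
$K = 508$ ($K = 28 + 4 \left(\left(-24\right) \left(-5\right)\right) = 28 + 4 \cdot 120 = 28 + 480 = 508$)
$E = -8$ ($E = 4 \left(-1\right) 2 = \left(-4\right) 2 = -8$)
$I{\left(v \right)} = v + v \left(1 - v\right)$ ($I{\left(v \right)} = v \left(1 - v\right) + v = v + v \left(1 - v\right)$)
$E I{\left(-8 \right)} + K = - 8 \left(- 8 \left(2 - -8\right)\right) + 508 = - 8 \left(- 8 \left(2 + 8\right)\right) + 508 = - 8 \left(\left(-8\right) 10\right) + 508 = \left(-8\right) \left(-80\right) + 508 = 640 + 508 = 1148$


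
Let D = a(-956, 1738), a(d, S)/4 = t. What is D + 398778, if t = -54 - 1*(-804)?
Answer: 401778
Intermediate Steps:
t = 750 (t = -54 + 804 = 750)
a(d, S) = 3000 (a(d, S) = 4*750 = 3000)
D = 3000
D + 398778 = 3000 + 398778 = 401778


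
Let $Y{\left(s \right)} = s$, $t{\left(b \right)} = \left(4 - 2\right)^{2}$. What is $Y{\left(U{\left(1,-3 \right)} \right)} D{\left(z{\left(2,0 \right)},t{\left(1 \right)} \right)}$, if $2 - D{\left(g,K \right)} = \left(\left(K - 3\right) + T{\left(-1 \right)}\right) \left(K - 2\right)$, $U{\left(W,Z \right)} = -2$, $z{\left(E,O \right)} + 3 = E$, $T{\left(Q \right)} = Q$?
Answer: $-4$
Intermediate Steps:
$z{\left(E,O \right)} = -3 + E$
$t{\left(b \right)} = 4$ ($t{\left(b \right)} = 2^{2} = 4$)
$D{\left(g,K \right)} = 2 - \left(-4 + K\right) \left(-2 + K\right)$ ($D{\left(g,K \right)} = 2 - \left(\left(K - 3\right) - 1\right) \left(K - 2\right) = 2 - \left(\left(-3 + K\right) - 1\right) \left(-2 + K\right) = 2 - \left(-4 + K\right) \left(-2 + K\right)$)
$Y{\left(U{\left(1,-3 \right)} \right)} D{\left(z{\left(2,0 \right)},t{\left(1 \right)} \right)} = - 2 \left(-6 - 4^{2} + 6 \cdot 4\right) = - 2 \left(-6 - 16 + 24\right) = \left(-2\right) 2 = -4$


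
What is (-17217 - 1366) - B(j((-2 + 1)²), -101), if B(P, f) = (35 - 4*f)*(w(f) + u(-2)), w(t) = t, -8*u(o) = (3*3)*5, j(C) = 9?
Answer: 225803/8 ≈ 28225.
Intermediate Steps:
u(o) = -45/8 (u(o) = -3*3*5/8 = -9*5/8 = -⅛*45 = -45/8)
B(P, f) = (35 - 4*f)*(-45/8 + f) (B(P, f) = (35 - 4*f)*(f - 45/8) = (35 - 4*f)*(-45/8 + f))
(-17217 - 1366) - B(j((-2 + 1)²), -101) = (-17217 - 1366) - (-1575/8 - 4*(-101)² + (115/2)*(-101)) = -18583 - (-1575/8 - 4*10201 - 11615/2) = -18583 - (-1575/8 - 40804 - 11615/2) = -18583 - 1*(-374467/8) = -18583 + 374467/8 = 225803/8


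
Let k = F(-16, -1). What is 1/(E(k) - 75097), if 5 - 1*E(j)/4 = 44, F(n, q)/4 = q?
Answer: -1/75253 ≈ -1.3289e-5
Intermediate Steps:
F(n, q) = 4*q
k = -4 (k = 4*(-1) = -4)
E(j) = -156 (E(j) = 20 - 4*44 = 20 - 176 = -156)
1/(E(k) - 75097) = 1/(-156 - 75097) = 1/(-75253) = -1/75253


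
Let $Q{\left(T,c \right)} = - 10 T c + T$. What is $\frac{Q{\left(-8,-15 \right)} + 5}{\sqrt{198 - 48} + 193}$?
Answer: $- \frac{232179}{37099} + \frac{6015 \sqrt{6}}{37099} \approx -5.8612$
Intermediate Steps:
$Q{\left(T,c \right)} = T - 10 T c$ ($Q{\left(T,c \right)} = - 10 T c + T = T - 10 T c$)
$\frac{Q{\left(-8,-15 \right)} + 5}{\sqrt{198 - 48} + 193} = \frac{- 8 \left(1 - -150\right) + 5}{\sqrt{198 - 48} + 193} = \frac{- 8 \left(1 + 150\right) + 5}{\sqrt{150} + 193} = \frac{\left(-8\right) 151 + 5}{5 \sqrt{6} + 193} = \frac{-1208 + 5}{193 + 5 \sqrt{6}} = - \frac{1203}{193 + 5 \sqrt{6}}$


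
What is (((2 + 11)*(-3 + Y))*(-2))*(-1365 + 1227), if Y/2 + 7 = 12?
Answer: 25116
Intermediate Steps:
Y = 10 (Y = -14 + 2*12 = -14 + 24 = 10)
(((2 + 11)*(-3 + Y))*(-2))*(-1365 + 1227) = (((2 + 11)*(-3 + 10))*(-2))*(-1365 + 1227) = ((13*7)*(-2))*(-138) = (91*(-2))*(-138) = -182*(-138) = 25116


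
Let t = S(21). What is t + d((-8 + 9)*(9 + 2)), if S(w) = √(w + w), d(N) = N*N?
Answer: 121 + √42 ≈ 127.48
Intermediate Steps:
d(N) = N²
S(w) = √2*√w (S(w) = √(2*w) = √2*√w)
t = √42 (t = √2*√21 = √42 ≈ 6.4807)
t + d((-8 + 9)*(9 + 2)) = √42 + ((-8 + 9)*(9 + 2))² = √42 + (1*11)² = √42 + 11² = √42 + 121 = 121 + √42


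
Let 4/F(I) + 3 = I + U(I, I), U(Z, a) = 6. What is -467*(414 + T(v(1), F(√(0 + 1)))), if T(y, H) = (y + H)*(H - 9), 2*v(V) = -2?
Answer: -193338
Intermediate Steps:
v(V) = -1 (v(V) = (½)*(-2) = -1)
F(I) = 4/(3 + I) (F(I) = 4/(-3 + (I + 6)) = 4/(-3 + (6 + I)) = 4/(3 + I))
T(y, H) = (-9 + H)*(H + y) (T(y, H) = (H + y)*(-9 + H) = (-9 + H)*(H + y))
-467*(414 + T(v(1), F(√(0 + 1)))) = -467*(414 + ((4/(3 + √(0 + 1)))² - 36/(3 + √(0 + 1)) - 9*(-1) + (4/(3 + √(0 + 1)))*(-1))) = -467*(414 + ((4/(3 + √1))² - 36/(3 + √1) + 9 + (4/(3 + √1))*(-1))) = -467*(414 + ((4/(3 + 1))² - 36/(3 + 1) + 9 + (4/(3 + 1))*(-1))) = -467*(414 + ((4/4)² - 36/4 + 9 + (4/4)*(-1))) = -467*(414 + ((4*(¼))² - 36/4 + 9 + (4*(¼))*(-1))) = -467*(414 + (1² - 9*1 + 9 + 1*(-1))) = -467*(414 + (1 - 9 + 9 - 1)) = -467*(414 + 0) = -467*414 = -193338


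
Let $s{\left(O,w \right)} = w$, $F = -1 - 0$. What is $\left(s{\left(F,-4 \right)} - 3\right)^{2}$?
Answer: $49$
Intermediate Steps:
$F = -1$ ($F = -1 + 0 = -1$)
$\left(s{\left(F,-4 \right)} - 3\right)^{2} = \left(-4 - 3\right)^{2} = \left(-7\right)^{2} = 49$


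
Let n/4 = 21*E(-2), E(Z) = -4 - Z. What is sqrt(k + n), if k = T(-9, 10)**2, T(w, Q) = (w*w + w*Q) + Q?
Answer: I*sqrt(167) ≈ 12.923*I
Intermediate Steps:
T(w, Q) = Q + w**2 + Q*w (T(w, Q) = (w**2 + Q*w) + Q = Q + w**2 + Q*w)
k = 1 (k = (10 + (-9)**2 + 10*(-9))**2 = (10 + 81 - 90)**2 = 1**2 = 1)
n = -168 (n = 4*(21*(-4 - 1*(-2))) = 4*(21*(-4 + 2)) = 4*(21*(-2)) = 4*(-42) = -168)
sqrt(k + n) = sqrt(1 - 168) = sqrt(-167) = I*sqrt(167)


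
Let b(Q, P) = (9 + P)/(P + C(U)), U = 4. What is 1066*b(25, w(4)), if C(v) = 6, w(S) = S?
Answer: 6929/5 ≈ 1385.8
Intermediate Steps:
b(Q, P) = (9 + P)/(6 + P) (b(Q, P) = (9 + P)/(P + 6) = (9 + P)/(6 + P))
1066*b(25, w(4)) = 1066*((9 + 4)/(6 + 4)) = 1066*(13/10) = 6929/5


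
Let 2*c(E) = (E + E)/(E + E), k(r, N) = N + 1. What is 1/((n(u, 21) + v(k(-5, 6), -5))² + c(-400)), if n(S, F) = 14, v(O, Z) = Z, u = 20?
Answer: 2/163 ≈ 0.012270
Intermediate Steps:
k(r, N) = 1 + N
c(E) = ½ (c(E) = ((E + E)/(E + E))/2 = ((2*E)/((2*E)))/2 = ((2*E)*(1/(2*E)))/2 = (½)*1 = ½)
1/((n(u, 21) + v(k(-5, 6), -5))² + c(-400)) = 1/((14 - 5)² + ½) = 1/(9² + ½) = 1/(81 + ½) = 1/(163/2) = 2/163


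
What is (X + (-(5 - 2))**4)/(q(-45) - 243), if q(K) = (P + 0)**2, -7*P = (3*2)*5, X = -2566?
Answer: 121765/11007 ≈ 11.063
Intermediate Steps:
P = -30/7 (P = -3*2*5/7 = -6*5/7 = -1/7*30 = -30/7 ≈ -4.2857)
q(K) = 900/49 (q(K) = (-30/7 + 0)**2 = (-30/7)**2 = 900/49)
(X + (-(5 - 2))**4)/(q(-45) - 243) = (-2566 + (-(5 - 2))**4)/(900/49 - 243) = (-2566 + (-1*3)**4)/(-11007/49) = (-2566 + (-3)**4)*(-49/11007) = (-2566 + 81)*(-49/11007) = -2485*(-49/11007) = 121765/11007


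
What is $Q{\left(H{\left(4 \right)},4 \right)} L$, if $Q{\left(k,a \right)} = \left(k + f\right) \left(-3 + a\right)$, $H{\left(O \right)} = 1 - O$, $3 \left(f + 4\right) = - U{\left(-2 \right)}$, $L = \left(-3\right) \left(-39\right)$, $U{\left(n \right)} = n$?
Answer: $-741$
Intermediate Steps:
$L = 117$
$f = - \frac{10}{3}$ ($f = -4 + \frac{\left(-1\right) \left(-2\right)}{3} = -4 + \frac{1}{3} \cdot 2 = -4 + \frac{2}{3} = - \frac{10}{3} \approx -3.3333$)
$Q{\left(k,a \right)} = \left(-3 + a\right) \left(- \frac{10}{3} + k\right)$ ($Q{\left(k,a \right)} = \left(k - \frac{10}{3}\right) \left(-3 + a\right) = \left(- \frac{10}{3} + k\right) \left(-3 + a\right) = \left(-3 + a\right) \left(- \frac{10}{3} + k\right)$)
$Q{\left(H{\left(4 \right)},4 \right)} L = \left(10 - 3 \left(1 - 4\right) - \frac{40}{3} + 4 \left(1 - 4\right)\right) 117 = \left(10 - -9 - \frac{40}{3} + 4 \left(-3\right)\right) 117 = \left(10 + 9 - \frac{40}{3} - 12\right) 117 = \left(- \frac{19}{3}\right) 117 = -741$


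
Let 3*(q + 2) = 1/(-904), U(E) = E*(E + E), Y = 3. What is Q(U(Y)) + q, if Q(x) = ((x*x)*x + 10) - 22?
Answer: 15778415/2712 ≈ 5818.0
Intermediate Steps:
U(E) = 2*E² (U(E) = E*(2*E) = 2*E²)
Q(x) = -12 + x³ (Q(x) = (x²*x + 10) - 22 = (x³ + 10) - 22 = (10 + x³) - 22 = -12 + x³)
q = -5425/2712 (q = -2 + (⅓)/(-904) = -2 + (⅓)*(-1/904) = -2 - 1/2712 = -5425/2712 ≈ -2.0004)
Q(U(Y)) + q = (-12 + (2*3²)³) - 5425/2712 = (-12 + (2*9)³) - 5425/2712 = (-12 + 18³) - 5425/2712 = (-12 + 5832) - 5425/2712 = 5820 - 5425/2712 = 15778415/2712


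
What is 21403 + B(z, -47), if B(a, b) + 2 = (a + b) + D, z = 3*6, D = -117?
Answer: 21255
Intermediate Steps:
z = 18
B(a, b) = -119 + a + b (B(a, b) = -2 + ((a + b) - 117) = -2 + (-117 + a + b) = -119 + a + b)
21403 + B(z, -47) = 21403 + (-119 + 18 - 47) = 21403 - 148 = 21255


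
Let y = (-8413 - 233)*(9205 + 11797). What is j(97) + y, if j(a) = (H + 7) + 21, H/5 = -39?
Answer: -181583459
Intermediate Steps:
H = -195 (H = 5*(-39) = -195)
y = -181583292 (y = -8646*21002 = -181583292)
j(a) = -167 (j(a) = (-195 + 7) + 21 = -188 + 21 = -167)
j(97) + y = -167 - 181583292 = -181583459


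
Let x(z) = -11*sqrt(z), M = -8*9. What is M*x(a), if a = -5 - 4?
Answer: 2376*I ≈ 2376.0*I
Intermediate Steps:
M = -72
a = -9
M*x(a) = -(-792)*sqrt(-9) = -(-792)*3*I = -(-2376)*I = 2376*I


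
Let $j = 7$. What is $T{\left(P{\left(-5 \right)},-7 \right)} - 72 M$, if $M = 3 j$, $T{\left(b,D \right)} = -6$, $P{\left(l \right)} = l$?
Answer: $-1518$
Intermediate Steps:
$M = 21$ ($M = 3 \cdot 7 = 21$)
$T{\left(P{\left(-5 \right)},-7 \right)} - 72 M = -6 - 1512 = -1518$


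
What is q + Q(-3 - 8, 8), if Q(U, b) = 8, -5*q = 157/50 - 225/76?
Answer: 75659/9500 ≈ 7.9641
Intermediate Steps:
q = -341/9500 (q = -(157/50 - 225/76)/5 = -1/5*341/1900 = -341/9500 ≈ -0.035895)
q + Q(-3 - 8, 8) = -341/9500 + 8 = 75659/9500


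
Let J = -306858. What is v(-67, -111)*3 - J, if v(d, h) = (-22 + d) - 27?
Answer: 306510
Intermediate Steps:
v(d, h) = -49 + d
v(-67, -111)*3 - J = (-49 - 67)*3 - 1*(-306858) = -116*3 + 306858 = -348 + 306858 = 306510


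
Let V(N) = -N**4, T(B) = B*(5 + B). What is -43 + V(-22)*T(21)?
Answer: -127903819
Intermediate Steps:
-43 + V(-22)*T(21) = -43 + (-1*(-22)**4)*(21*(5 + 21)) = -43 + (-1*234256)*(21*26) = -43 - 234256*546 = -43 - 127903776 = -127903819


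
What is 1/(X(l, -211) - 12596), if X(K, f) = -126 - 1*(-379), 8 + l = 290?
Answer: -1/12343 ≈ -8.1018e-5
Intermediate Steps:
l = 282 (l = -8 + 290 = 282)
X(K, f) = 253 (X(K, f) = -126 + 379 = 253)
1/(X(l, -211) - 12596) = 1/(253 - 12596) = 1/(-12343) = -1/12343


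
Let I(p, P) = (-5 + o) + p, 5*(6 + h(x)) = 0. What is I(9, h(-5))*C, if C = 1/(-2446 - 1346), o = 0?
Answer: -1/948 ≈ -0.0010549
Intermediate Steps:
h(x) = -6 (h(x) = -6 + (⅕)*0 = -6 + 0 = -6)
I(p, P) = -5 + p (I(p, P) = (-5 + 0) + p = -5 + p)
C = -1/3792 (C = 1/(-3792) = -1/3792 ≈ -0.00026371)
I(9, h(-5))*C = (-5 + 9)*(-1/3792) = 4*(-1/3792) = -1/948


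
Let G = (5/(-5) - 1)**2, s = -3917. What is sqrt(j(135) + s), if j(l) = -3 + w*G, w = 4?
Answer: 8*I*sqrt(61) ≈ 62.482*I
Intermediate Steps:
G = 4 (G = (5*(-1/5) - 1)**2 = (-1 - 1)**2 = (-2)**2 = 4)
j(l) = 13 (j(l) = -3 + 4*4 = -3 + 16 = 13)
sqrt(j(135) + s) = sqrt(13 - 3917) = sqrt(-3904) = 8*I*sqrt(61)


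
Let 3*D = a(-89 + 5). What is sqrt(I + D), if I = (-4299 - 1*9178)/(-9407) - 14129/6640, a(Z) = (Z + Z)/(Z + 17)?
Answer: sqrt(153922728763000265)/1046246540 ≈ 0.37499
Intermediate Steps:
a(Z) = 2*Z/(17 + Z) (a(Z) = (2*Z)/(17 + Z) = 2*Z/(17 + Z))
D = 56/67 (D = (2*(-89 + 5)/(17 + (-89 + 5)))/3 = (2*(-84)/(17 - 84))/3 = (2*(-84)/(-67))/3 = (2*(-84)*(-1/67))/3 = (1/3)*(168/67) = 56/67 ≈ 0.83582)
I = -43424223/62462480 (I = (-4299 - 9178)*(-1/9407) - 14129*1/6640 = -13477*(-1/9407) - 14129/6640 = 13477/9407 - 14129/6640 = -43424223/62462480 ≈ -0.69520)
sqrt(I + D) = sqrt(-43424223/62462480 + 56/67) = sqrt(588475939/4184986160) = sqrt(153922728763000265)/1046246540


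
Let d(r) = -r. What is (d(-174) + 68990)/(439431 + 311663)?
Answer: 34582/375547 ≈ 0.092084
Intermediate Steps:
(d(-174) + 68990)/(439431 + 311663) = (-1*(-174) + 68990)/(439431 + 311663) = (174 + 68990)/751094 = 69164*(1/751094) = 34582/375547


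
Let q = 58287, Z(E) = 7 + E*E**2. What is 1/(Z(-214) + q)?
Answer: -1/9742050 ≈ -1.0265e-7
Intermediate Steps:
Z(E) = 7 + E**3
1/(Z(-214) + q) = 1/((7 + (-214)**3) + 58287) = 1/((7 - 9800344) + 58287) = 1/(-9800337 + 58287) = 1/(-9742050) = -1/9742050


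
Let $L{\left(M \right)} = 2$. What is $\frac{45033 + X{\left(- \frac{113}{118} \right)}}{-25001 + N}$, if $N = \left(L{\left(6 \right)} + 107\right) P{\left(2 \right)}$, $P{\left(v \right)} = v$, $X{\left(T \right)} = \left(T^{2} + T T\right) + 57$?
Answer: $- \frac{313929349}{172539246} \approx -1.8195$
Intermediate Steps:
$X{\left(T \right)} = 57 + 2 T^{2}$ ($X{\left(T \right)} = \left(T^{2} + T^{2}\right) + 57 = 2 T^{2} + 57 = 57 + 2 T^{2}$)
$N = 218$ ($N = \left(2 + 107\right) 2 = 109 \cdot 2 = 218$)
$\frac{45033 + X{\left(- \frac{113}{118} \right)}}{-25001 + N} = \frac{45033 + \left(57 + 2 \left(- \frac{113}{118}\right)^{2}\right)}{-25001 + 218} = \frac{45033 + \left(57 + 2 \left(\left(-113\right) \frac{1}{118}\right)^{2}\right)}{-24783} = \left(45033 + \left(57 + 2 \left(- \frac{113}{118}\right)^{2}\right)\right) \left(- \frac{1}{24783}\right) = \left(45033 + \left(57 + 2 \cdot \frac{12769}{13924}\right)\right) \left(- \frac{1}{24783}\right) = \left(45033 + \left(57 + \frac{12769}{6962}\right)\right) \left(- \frac{1}{24783}\right) = \left(45033 + \frac{409603}{6962}\right) \left(- \frac{1}{24783}\right) = \frac{313929349}{6962} \left(- \frac{1}{24783}\right) = - \frac{313929349}{172539246}$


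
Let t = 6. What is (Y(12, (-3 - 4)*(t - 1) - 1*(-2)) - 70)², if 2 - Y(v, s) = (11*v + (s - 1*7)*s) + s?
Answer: 2211169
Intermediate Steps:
Y(v, s) = 2 - s - 11*v - s*(-7 + s) (Y(v, s) = 2 - ((11*v + (s - 1*7)*s) + s) = 2 - ((11*v + (s - 7)*s) + s) = 2 - ((11*v + (-7 + s)*s) + s) = 2 - ((11*v + s*(-7 + s)) + s) = 2 - (s + 11*v + s*(-7 + s)) = 2 + (-s - 11*v - s*(-7 + s)) = 2 - s - 11*v - s*(-7 + s))
(Y(12, (-3 - 4)*(t - 1) - 1*(-2)) - 70)² = ((2 - ((-3 - 4)*(6 - 1) - 1*(-2))² - 11*12 + 6*((-3 - 4)*(6 - 1) - 1*(-2))) - 70)² = ((2 - (-7*5 + 2)² - 132 + 6*(-7*5 + 2)) - 70)² = ((2 - (-35 + 2)² - 132 + 6*(-35 + 2)) - 70)² = ((2 - 1*(-33)² - 132 + 6*(-33)) - 70)² = ((2 - 1*1089 - 132 - 198) - 70)² = ((2 - 1089 - 132 - 198) - 70)² = (-1417 - 70)² = (-1487)² = 2211169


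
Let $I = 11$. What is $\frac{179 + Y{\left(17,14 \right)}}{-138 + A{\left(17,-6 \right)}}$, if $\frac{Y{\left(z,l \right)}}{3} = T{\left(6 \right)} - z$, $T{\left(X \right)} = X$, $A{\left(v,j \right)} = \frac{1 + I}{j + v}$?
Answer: $- \frac{803}{753} \approx -1.0664$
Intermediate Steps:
$A{\left(v,j \right)} = \frac{12}{j + v}$ ($A{\left(v,j \right)} = \frac{1 + 11}{j + v} = \frac{12}{j + v}$)
$Y{\left(z,l \right)} = 18 - 3 z$ ($Y{\left(z,l \right)} = 3 \left(6 - z\right) = 18 - 3 z$)
$\frac{179 + Y{\left(17,14 \right)}}{-138 + A{\left(17,-6 \right)}} = \frac{179 + \left(18 - 51\right)}{-138 + \frac{12}{-6 + 17}} = \frac{179 + \left(18 - 51\right)}{-138 + \frac{12}{11}} = \frac{179 - 33}{-138 + 12 \cdot \frac{1}{11}} = \frac{146}{-138 + \frac{12}{11}} = \frac{146}{- \frac{1506}{11}} = 146 \left(- \frac{11}{1506}\right) = - \frac{803}{753}$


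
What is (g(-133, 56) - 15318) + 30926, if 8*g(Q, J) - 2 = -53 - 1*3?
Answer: 62405/4 ≈ 15601.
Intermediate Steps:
g(Q, J) = -27/4 (g(Q, J) = ¼ + (-53 - 1*3)/8 = ¼ + (-53 - 3)/8 = ¼ + (⅛)*(-56) = ¼ - 7 = -27/4)
(g(-133, 56) - 15318) + 30926 = (-27/4 - 15318) + 30926 = -61299/4 + 30926 = 62405/4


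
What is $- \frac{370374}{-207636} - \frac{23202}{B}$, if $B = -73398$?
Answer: $\frac{68380943}{32564246} \approx 2.0999$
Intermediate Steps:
$- \frac{370374}{-207636} - \frac{23202}{B} = - \frac{370374}{-207636} - \frac{23202}{-73398} = \left(-370374\right) \left(- \frac{1}{207636}\right) - - \frac{3867}{12233} = \frac{61729}{34606} + \frac{3867}{12233} = \frac{68380943}{32564246}$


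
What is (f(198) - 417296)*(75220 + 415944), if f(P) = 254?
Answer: -204836016888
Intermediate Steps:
(f(198) - 417296)*(75220 + 415944) = (254 - 417296)*(75220 + 415944) = -417042*491164 = -204836016888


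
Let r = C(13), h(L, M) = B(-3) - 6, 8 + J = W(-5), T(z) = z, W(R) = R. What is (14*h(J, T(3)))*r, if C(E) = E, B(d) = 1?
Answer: -910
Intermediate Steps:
J = -13 (J = -8 - 5 = -13)
h(L, M) = -5 (h(L, M) = 1 - 6 = -5)
r = 13
(14*h(J, T(3)))*r = (14*(-5))*13 = -70*13 = -910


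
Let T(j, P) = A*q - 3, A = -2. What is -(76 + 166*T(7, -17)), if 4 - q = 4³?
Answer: -19498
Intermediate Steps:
q = -60 (q = 4 - 1*4³ = 4 - 1*64 = 4 - 64 = -60)
T(j, P) = 117 (T(j, P) = -2*(-60) - 3 = 120 - 3 = 117)
-(76 + 166*T(7, -17)) = -(76 + 166*117) = -(76 + 19422) = -1*19498 = -19498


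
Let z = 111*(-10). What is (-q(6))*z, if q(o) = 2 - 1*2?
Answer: 0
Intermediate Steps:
q(o) = 0 (q(o) = 2 - 2 = 0)
z = -1110
(-q(6))*z = -1*0*(-1110) = 0*(-1110) = 0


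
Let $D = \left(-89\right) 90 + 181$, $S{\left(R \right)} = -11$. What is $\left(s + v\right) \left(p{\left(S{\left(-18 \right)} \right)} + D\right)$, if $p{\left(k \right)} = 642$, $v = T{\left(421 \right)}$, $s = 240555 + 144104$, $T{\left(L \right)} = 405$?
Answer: $-2767454968$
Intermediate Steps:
$s = 384659$
$v = 405$
$D = -7829$ ($D = -8010 + 181 = -7829$)
$\left(s + v\right) \left(p{\left(S{\left(-18 \right)} \right)} + D\right) = \left(384659 + 405\right) \left(642 - 7829\right) = 385064 \left(-7187\right) = -2767454968$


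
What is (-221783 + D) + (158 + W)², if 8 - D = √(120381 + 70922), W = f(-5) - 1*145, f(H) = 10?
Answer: -221246 - √191303 ≈ -2.2168e+5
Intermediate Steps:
W = -135 (W = 10 - 1*145 = 10 - 145 = -135)
D = 8 - √191303 (D = 8 - √(120381 + 70922) = 8 - √191303 ≈ -429.38)
(-221783 + D) + (158 + W)² = (-221783 + (8 - √191303)) + (158 - 135)² = (-221775 - √191303) + 23² = (-221775 - √191303) + 529 = -221246 - √191303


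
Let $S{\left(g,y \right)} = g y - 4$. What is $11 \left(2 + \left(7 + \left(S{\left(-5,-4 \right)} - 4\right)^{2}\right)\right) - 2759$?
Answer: $-1076$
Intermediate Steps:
$S{\left(g,y \right)} = -4 + g y$
$11 \left(2 + \left(7 + \left(S{\left(-5,-4 \right)} - 4\right)^{2}\right)\right) - 2759 = 11 \left(2 + \left(7 + \left(\left(-4 - -20\right) - 4\right)^{2}\right)\right) - 2759 = 11 \left(2 + \left(7 + \left(\left(-4 + 20\right) - 4\right)^{2}\right)\right) - 2759 = 11 \left(2 + \left(7 + \left(16 - 4\right)^{2}\right)\right) - 2759 = 11 \left(2 + \left(7 + 12^{2}\right)\right) - 2759 = 11 \left(2 + \left(7 + 144\right)\right) - 2759 = 11 \left(2 + 151\right) - 2759 = 11 \cdot 153 - 2759 = 1683 - 2759 = -1076$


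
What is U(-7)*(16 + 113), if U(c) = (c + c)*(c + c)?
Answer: 25284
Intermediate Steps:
U(c) = 4*c² (U(c) = (2*c)*(2*c) = 4*c²)
U(-7)*(16 + 113) = (4*(-7)²)*(16 + 113) = (4*49)*129 = 196*129 = 25284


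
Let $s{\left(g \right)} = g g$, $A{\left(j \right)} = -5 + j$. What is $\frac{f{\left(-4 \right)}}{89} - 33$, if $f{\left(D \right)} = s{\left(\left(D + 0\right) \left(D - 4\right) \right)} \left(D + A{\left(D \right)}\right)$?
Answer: $- \frac{16249}{89} \approx -182.57$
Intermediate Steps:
$s{\left(g \right)} = g^{2}$
$f{\left(D \right)} = D^{2} \left(-4 + D\right)^{2} \left(-5 + 2 D\right)$ ($f{\left(D \right)} = \left(\left(D + 0\right) \left(D - 4\right)\right)^{2} \left(D + \left(-5 + D\right)\right) = \left(D \left(-4 + D\right)\right)^{2} \left(-5 + 2 D\right) = D^{2} \left(-4 + D\right)^{2} \left(-5 + 2 D\right)$)
$\frac{f{\left(-4 \right)}}{89} - 33 = \frac{\left(-4\right)^{2} \left(-4 - 4\right)^{2} \left(-5 + 2 \left(-4\right)\right)}{89} - 33 = \frac{16 \left(-8\right)^{2} \left(-5 - 8\right)}{89} - 33 = \frac{16 \cdot 64 \left(-13\right)}{89} - 33 = \frac{1}{89} \left(-13312\right) - 33 = - \frac{13312}{89} - 33 = - \frac{16249}{89}$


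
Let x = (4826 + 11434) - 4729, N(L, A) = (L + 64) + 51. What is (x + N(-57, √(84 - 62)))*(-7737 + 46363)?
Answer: 447636714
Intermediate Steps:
N(L, A) = 115 + L (N(L, A) = (64 + L) + 51 = 115 + L)
x = 11531 (x = 16260 - 4729 = 11531)
(x + N(-57, √(84 - 62)))*(-7737 + 46363) = (11531 + (115 - 57))*(-7737 + 46363) = (11531 + 58)*38626 = 11589*38626 = 447636714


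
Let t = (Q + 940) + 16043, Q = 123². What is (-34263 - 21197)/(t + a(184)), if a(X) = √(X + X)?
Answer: -111308220/64448761 + 13865*√23/64448761 ≈ -1.7260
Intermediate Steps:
Q = 15129
t = 32112 (t = (15129 + 940) + 16043 = 16069 + 16043 = 32112)
a(X) = √2*√X (a(X) = √(2*X) = √2*√X)
(-34263 - 21197)/(t + a(184)) = (-34263 - 21197)/(32112 + √2*√184) = -55460/(32112 + √2*(2*√46)) = -55460/(32112 + 4*√23)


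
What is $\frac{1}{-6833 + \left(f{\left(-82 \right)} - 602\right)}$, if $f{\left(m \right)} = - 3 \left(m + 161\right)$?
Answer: $- \frac{1}{7672} \approx -0.00013034$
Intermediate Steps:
$f{\left(m \right)} = -483 - 3 m$ ($f{\left(m \right)} = - 3 \left(161 + m\right) = -483 - 3 m$)
$\frac{1}{-6833 + \left(f{\left(-82 \right)} - 602\right)} = \frac{1}{-6833 - 839} = \frac{1}{-7672} = - \frac{1}{7672}$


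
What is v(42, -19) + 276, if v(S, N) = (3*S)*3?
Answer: 654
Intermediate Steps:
v(S, N) = 9*S
v(42, -19) + 276 = 9*42 + 276 = 378 + 276 = 654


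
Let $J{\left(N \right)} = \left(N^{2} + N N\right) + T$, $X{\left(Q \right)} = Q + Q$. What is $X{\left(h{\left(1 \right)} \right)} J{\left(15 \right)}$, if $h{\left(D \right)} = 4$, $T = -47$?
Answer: $3224$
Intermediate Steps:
$X{\left(Q \right)} = 2 Q$
$J{\left(N \right)} = -47 + 2 N^{2}$ ($J{\left(N \right)} = \left(N^{2} + N N\right) - 47 = \left(N^{2} + N^{2}\right) - 47 = 2 N^{2} - 47 = -47 + 2 N^{2}$)
$X{\left(h{\left(1 \right)} \right)} J{\left(15 \right)} = 2 \cdot 4 \left(-47 + 2 \cdot 15^{2}\right) = 8 \left(-47 + 2 \cdot 225\right) = 8 \left(-47 + 450\right) = 8 \cdot 403 = 3224$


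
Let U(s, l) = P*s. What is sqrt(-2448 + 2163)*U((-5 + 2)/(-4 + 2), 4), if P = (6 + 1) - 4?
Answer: 9*I*sqrt(285)/2 ≈ 75.969*I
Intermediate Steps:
P = 3 (P = 7 - 4 = 3)
U(s, l) = 3*s
sqrt(-2448 + 2163)*U((-5 + 2)/(-4 + 2), 4) = sqrt(-2448 + 2163)*(3*((-5 + 2)/(-4 + 2))) = sqrt(-285)*(3*(-3/(-2))) = (I*sqrt(285))*(3*(-3*(-1/2))) = (I*sqrt(285))*(3*(3/2)) = (I*sqrt(285))*(9/2) = 9*I*sqrt(285)/2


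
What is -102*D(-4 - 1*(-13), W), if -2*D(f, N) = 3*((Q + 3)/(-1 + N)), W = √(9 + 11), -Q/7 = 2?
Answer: -1683/19 - 3366*√5/19 ≈ -484.72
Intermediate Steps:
Q = -14 (Q = -7*2 = -14)
W = 2*√5 (W = √20 = 2*√5 ≈ 4.4721)
D(f, N) = 33/(2*(-1 + N)) (D(f, N) = -3*(-14 + 3)/(-1 + N)/2 = -3*(-11/(-1 + N))/2 = -(-33)/(2*(-1 + N)) = 33/(2*(-1 + N)))
-102*D(-4 - 1*(-13), W) = -1683/(-1 + 2*√5)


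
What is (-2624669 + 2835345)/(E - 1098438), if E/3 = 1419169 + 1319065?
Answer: 52669/1779066 ≈ 0.029605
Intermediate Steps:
E = 8214702 (E = 3*(1419169 + 1319065) = 3*2738234 = 8214702)
(-2624669 + 2835345)/(E - 1098438) = (-2624669 + 2835345)/(8214702 - 1098438) = 210676/7116264 = 210676*(1/7116264) = 52669/1779066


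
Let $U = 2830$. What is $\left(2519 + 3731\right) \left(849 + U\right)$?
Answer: $22993750$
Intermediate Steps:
$\left(2519 + 3731\right) \left(849 + U\right) = \left(2519 + 3731\right) \left(849 + 2830\right) = 6250 \cdot 3679 = 22993750$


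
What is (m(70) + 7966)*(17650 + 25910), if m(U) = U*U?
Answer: 560442960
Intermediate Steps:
m(U) = U**2
(m(70) + 7966)*(17650 + 25910) = (70**2 + 7966)*(17650 + 25910) = (4900 + 7966)*43560 = 12866*43560 = 560442960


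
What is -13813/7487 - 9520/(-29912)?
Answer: -42737277/27993893 ≈ -1.5267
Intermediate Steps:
-13813/7487 - 9520/(-29912) = -13813*1/7487 - 9520*(-1/29912) = -13813/7487 + 1190/3739 = -42737277/27993893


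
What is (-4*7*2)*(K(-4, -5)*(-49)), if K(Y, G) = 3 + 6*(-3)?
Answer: -41160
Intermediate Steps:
K(Y, G) = -15 (K(Y, G) = 3 - 18 = -15)
(-4*7*2)*(K(-4, -5)*(-49)) = (-4*7*2)*(-15*(-49)) = -28*2*735 = -56*735 = -41160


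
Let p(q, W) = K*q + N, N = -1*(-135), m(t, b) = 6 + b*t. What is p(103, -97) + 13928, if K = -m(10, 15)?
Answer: -2005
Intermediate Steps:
N = 135
K = -156 (K = -(6 + 15*10) = -(6 + 150) = -1*156 = -156)
p(q, W) = 135 - 156*q (p(q, W) = -156*q + 135 = 135 - 156*q)
p(103, -97) + 13928 = (135 - 156*103) + 13928 = (135 - 16068) + 13928 = -15933 + 13928 = -2005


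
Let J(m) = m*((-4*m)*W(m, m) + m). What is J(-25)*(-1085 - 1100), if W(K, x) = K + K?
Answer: -274490625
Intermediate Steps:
W(K, x) = 2*K
J(m) = m*(m - 8*m²) (J(m) = m*((-4*m)*(2*m) + m) = m*(-8*m² + m) = m*(m - 8*m²))
J(-25)*(-1085 - 1100) = ((-25)²*(1 - 8*(-25)))*(-1085 - 1100) = (625*(1 + 200))*(-2185) = (625*201)*(-2185) = 125625*(-2185) = -274490625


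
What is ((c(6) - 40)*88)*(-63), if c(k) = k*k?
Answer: 22176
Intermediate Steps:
c(k) = k**2
((c(6) - 40)*88)*(-63) = ((6**2 - 40)*88)*(-63) = ((36 - 40)*88)*(-63) = -4*88*(-63) = -352*(-63) = 22176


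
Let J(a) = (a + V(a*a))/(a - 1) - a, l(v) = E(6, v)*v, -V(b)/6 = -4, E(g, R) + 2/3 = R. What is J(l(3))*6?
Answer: -11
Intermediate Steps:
E(g, R) = -⅔ + R
V(b) = 24 (V(b) = -6*(-4) = 24)
l(v) = v*(-⅔ + v) (l(v) = (-⅔ + v)*v = v*(-⅔ + v))
J(a) = -a + (24 + a)/(-1 + a) (J(a) = (a + 24)/(a - 1) - a = (24 + a)/(-1 + a) - a = -a + (24 + a)/(-1 + a))
J(l(3))*6 = ((24 - ((⅓)*3*(-2 + 3*3))² + 2*((⅓)*3*(-2 + 3*3)))/(-1 + (⅓)*3*(-2 + 3*3)))*6 = ((24 - ((⅓)*3*(-2 + 9))² + 2*((⅓)*3*(-2 + 9)))/(-1 + (⅓)*3*(-2 + 9)))*6 = ((24 - ((⅓)*3*7)² + 2*((⅓)*3*7))/(-1 + (⅓)*3*7))*6 = ((24 - 1*7² + 2*7)/(-1 + 7))*6 = ((24 - 1*49 + 14)/6)*6 = ((24 - 49 + 14)/6)*6 = ((⅙)*(-11))*6 = -11/6*6 = -11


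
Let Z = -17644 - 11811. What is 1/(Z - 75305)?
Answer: -1/104760 ≈ -9.5456e-6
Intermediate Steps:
Z = -29455
1/(Z - 75305) = 1/(-29455 - 75305) = 1/(-104760) = -1/104760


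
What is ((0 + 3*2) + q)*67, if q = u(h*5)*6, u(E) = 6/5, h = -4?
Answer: 4422/5 ≈ 884.40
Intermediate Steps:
u(E) = 6/5 (u(E) = 6*(⅕) = 6/5)
q = 36/5 (q = (6/5)*6 = 36/5 ≈ 7.2000)
((0 + 3*2) + q)*67 = ((0 + 3*2) + 36/5)*67 = ((0 + 6) + 36/5)*67 = (6 + 36/5)*67 = (66/5)*67 = 4422/5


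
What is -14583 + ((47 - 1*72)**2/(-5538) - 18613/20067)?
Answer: -180082184943/12347894 ≈ -14584.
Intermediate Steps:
-14583 + ((47 - 1*72)**2/(-5538) - 18613/20067) = -14583 + ((47 - 72)**2*(-1/5538) - 18613*1/20067) = -14583 + ((-25)**2*(-1/5538) - 18613/20067) = -14583 + (625*(-1/5538) - 18613/20067) = -14583 + (-625/5538 - 18613/20067) = -14583 - 12846741/12347894 = -180082184943/12347894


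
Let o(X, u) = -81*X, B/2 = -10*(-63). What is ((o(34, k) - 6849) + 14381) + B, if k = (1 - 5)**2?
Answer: 6038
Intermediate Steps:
k = 16 (k = (-4)**2 = 16)
B = 1260 (B = 2*(-10*(-63)) = 2*630 = 1260)
((o(34, k) - 6849) + 14381) + B = ((-81*34 - 6849) + 14381) + 1260 = ((-2754 - 6849) + 14381) + 1260 = (-9603 + 14381) + 1260 = 4778 + 1260 = 6038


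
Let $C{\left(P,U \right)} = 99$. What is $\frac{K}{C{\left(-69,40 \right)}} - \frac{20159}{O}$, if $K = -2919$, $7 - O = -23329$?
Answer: $- \frac{23371175}{770088} \approx -30.349$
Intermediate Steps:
$O = 23336$ ($O = 7 - -23329 = 7 + 23329 = 23336$)
$\frac{K}{C{\left(-69,40 \right)}} - \frac{20159}{O} = - \frac{2919}{99} - \frac{20159}{23336} = \left(-2919\right) \frac{1}{99} - \frac{20159}{23336} = - \frac{973}{33} - \frac{20159}{23336} = - \frac{23371175}{770088}$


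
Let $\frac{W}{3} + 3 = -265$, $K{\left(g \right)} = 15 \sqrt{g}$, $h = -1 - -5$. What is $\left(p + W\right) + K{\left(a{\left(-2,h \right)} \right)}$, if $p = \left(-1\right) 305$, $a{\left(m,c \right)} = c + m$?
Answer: $-1109 + 15 \sqrt{2} \approx -1087.8$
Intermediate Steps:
$h = 4$ ($h = -1 + 5 = 4$)
$p = -305$
$W = -804$ ($W = -9 + 3 \left(-265\right) = -9 - 795 = -804$)
$\left(p + W\right) + K{\left(a{\left(-2,h \right)} \right)} = \left(-305 - 804\right) + 15 \sqrt{4 - 2} = -1109 + 15 \sqrt{2}$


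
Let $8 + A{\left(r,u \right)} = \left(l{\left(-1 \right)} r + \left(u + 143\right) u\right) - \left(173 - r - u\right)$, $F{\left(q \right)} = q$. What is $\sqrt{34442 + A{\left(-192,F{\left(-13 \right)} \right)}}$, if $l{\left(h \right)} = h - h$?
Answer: $\sqrt{32366} \approx 179.91$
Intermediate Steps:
$l{\left(h \right)} = 0$
$A{\left(r,u \right)} = -181 + r + u + u \left(143 + u\right)$ ($A{\left(r,u \right)} = -8 - \left(173 - r - u - \left(u + 143\right) u\right) = -8 + \left(\left(0 + \left(143 + u\right) u\right) + \left(-173 + r + u\right)\right) = -8 + \left(\left(0 + u \left(143 + u\right)\right) + \left(-173 + r + u\right)\right) = -8 + \left(u \left(143 + u\right) + \left(-173 + r + u\right)\right) = -8 + \left(-173 + r + u + u \left(143 + u\right)\right) = -181 + r + u + u \left(143 + u\right)$)
$\sqrt{34442 + A{\left(-192,F{\left(-13 \right)} \right)}} = \sqrt{34442 + \left(-181 - 192 + \left(-13\right)^{2} + 144 \left(-13\right)\right)} = \sqrt{34442 - 2076} = \sqrt{32366}$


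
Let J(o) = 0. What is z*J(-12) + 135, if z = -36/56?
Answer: 135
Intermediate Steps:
z = -9/14 (z = -36*1/56 = -9/14 ≈ -0.64286)
z*J(-12) + 135 = -9/14*0 + 135 = 0 + 135 = 135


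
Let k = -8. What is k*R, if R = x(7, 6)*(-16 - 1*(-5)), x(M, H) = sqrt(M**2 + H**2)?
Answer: 88*sqrt(85) ≈ 811.32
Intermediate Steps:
x(M, H) = sqrt(H**2 + M**2)
R = -11*sqrt(85) (R = sqrt(6**2 + 7**2)*(-16 - 1*(-5)) = sqrt(36 + 49)*(-16 + 5) = sqrt(85)*(-11) = -11*sqrt(85) ≈ -101.42)
k*R = -(-88)*sqrt(85) = 88*sqrt(85)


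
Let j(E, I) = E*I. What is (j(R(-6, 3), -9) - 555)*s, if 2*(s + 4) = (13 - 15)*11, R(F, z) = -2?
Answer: 8055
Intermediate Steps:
s = -15 (s = -4 + ((13 - 15)*11)/2 = -4 + (-2*11)/2 = -4 + (½)*(-22) = -4 - 11 = -15)
(j(R(-6, 3), -9) - 555)*s = (-2*(-9) - 555)*(-15) = (18 - 555)*(-15) = -537*(-15) = 8055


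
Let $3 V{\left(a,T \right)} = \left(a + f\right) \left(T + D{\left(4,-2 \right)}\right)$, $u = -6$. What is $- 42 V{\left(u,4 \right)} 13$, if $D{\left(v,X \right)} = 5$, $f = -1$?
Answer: $11466$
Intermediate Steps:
$V{\left(a,T \right)} = \frac{\left(-1 + a\right) \left(5 + T\right)}{3}$ ($V{\left(a,T \right)} = \frac{\left(a - 1\right) \left(T + 5\right)}{3} = \frac{\left(-1 + a\right) \left(5 + T\right)}{3}$)
$- 42 V{\left(u,4 \right)} 13 = - 42 \left(- \frac{5}{3} - \frac{4}{3} + \frac{5}{3} \left(-6\right) + \frac{1}{3} \cdot 4 \left(-6\right)\right) 13 = - 42 \left(- \frac{5}{3} - \frac{4}{3} - 10 - 8\right) 13 = - 42 \left(\left(-21\right) 13\right) = \left(-42\right) \left(-273\right) = 11466$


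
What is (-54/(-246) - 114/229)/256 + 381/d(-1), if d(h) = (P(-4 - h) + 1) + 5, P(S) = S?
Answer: 305252555/2403584 ≈ 127.00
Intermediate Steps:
d(h) = 2 - h (d(h) = ((-4 - h) + 1) + 5 = (-3 - h) + 5 = 2 - h)
(-54/(-246) - 114/229)/256 + 381/d(-1) = (-54/(-246) - 114/229)/256 + 381/(2 - 1*(-1)) = (-54*(-1/246) - 114*1/229)*(1/256) + 381/(2 + 1) = (9/41 - 114/229)*(1/256) + 381/3 = -2613/9389*1/256 + 381*(1/3) = -2613/2403584 + 127 = 305252555/2403584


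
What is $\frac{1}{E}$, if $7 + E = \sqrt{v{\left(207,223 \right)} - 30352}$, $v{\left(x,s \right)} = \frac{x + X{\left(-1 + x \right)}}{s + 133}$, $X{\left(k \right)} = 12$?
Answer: $- \frac{2492}{10822537} - \frac{2 i \sqrt{961653277}}{10822537} \approx -0.00023026 - 0.0057307 i$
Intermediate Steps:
$v{\left(x,s \right)} = \frac{12 + x}{133 + s}$ ($v{\left(x,s \right)} = \frac{x + 12}{s + 133} = \frac{12 + x}{133 + s}$)
$E = -7 + \frac{i \sqrt{961653277}}{178}$ ($E = -7 + \sqrt{\frac{12 + 207}{133 + 223} - 30352} = -7 + \sqrt{\frac{1}{356} \cdot 219 - 30352} = -7 + \sqrt{\frac{219}{356} - 30352} = -7 + \sqrt{- \frac{10805093}{356}} = -7 + \frac{i \sqrt{961653277}}{178} \approx -7.0 + 174.22 i$)
$\frac{1}{E} = \frac{1}{-7 + \frac{i \sqrt{961653277}}{178}}$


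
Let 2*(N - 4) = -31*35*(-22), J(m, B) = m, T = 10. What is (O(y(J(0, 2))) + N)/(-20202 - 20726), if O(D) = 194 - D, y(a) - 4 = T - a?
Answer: -12119/40928 ≈ -0.29611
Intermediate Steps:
y(a) = 14 - a (y(a) = 4 + (10 - a) = 14 - a)
N = 11939 (N = 4 + (-31*35*(-22))/2 = 4 + (-1085*(-22))/2 = 4 + (½)*23870 = 4 + 11935 = 11939)
(O(y(J(0, 2))) + N)/(-20202 - 20726) = ((194 - (14 - 1*0)) + 11939)/(-20202 - 20726) = ((194 - (14 + 0)) + 11939)/(-40928) = ((194 - 1*14) + 11939)*(-1/40928) = ((194 - 14) + 11939)*(-1/40928) = (180 + 11939)*(-1/40928) = 12119*(-1/40928) = -12119/40928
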